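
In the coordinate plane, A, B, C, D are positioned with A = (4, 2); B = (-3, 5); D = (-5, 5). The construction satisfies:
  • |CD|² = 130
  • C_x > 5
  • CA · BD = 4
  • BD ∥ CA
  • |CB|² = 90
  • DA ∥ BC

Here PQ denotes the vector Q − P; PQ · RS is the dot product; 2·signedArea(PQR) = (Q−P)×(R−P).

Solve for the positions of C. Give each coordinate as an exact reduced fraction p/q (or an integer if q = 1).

C = (6, 2)

1. C_x = 6  [BD ∥ CA ∩ DA ∥ BC]
2. C_y = 2  [BD ∥ CA ∩ DA ∥ BC]
   → C = (6, 2)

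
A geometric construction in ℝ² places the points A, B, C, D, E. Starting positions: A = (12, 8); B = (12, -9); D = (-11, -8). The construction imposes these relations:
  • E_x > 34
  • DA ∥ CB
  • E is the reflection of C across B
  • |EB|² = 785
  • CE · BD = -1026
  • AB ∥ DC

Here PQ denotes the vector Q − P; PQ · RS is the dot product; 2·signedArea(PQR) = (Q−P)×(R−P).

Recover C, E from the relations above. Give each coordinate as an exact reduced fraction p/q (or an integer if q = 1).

C = (-11, -25)
E = (35, 7)

1. C_x = -11  [DA ∥ CB ∩ AB ∥ DC]
2. C_y = -25  [DA ∥ CB ∩ AB ∥ DC]
   → C = (-11, -25)
3. E_x = 35  [E is the reflection of C across B]
4. E_y = 7  [E is the reflection of C across B]
   → E = (35, 7)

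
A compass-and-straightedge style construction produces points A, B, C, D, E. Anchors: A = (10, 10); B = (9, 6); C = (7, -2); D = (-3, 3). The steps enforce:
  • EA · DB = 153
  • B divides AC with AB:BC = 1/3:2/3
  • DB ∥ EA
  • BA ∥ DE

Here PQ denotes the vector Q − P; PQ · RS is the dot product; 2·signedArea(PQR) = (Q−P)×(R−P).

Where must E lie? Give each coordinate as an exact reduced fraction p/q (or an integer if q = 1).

E = (-2, 7)

1. E_x = -2  [DB ∥ EA ∩ BA ∥ DE]
2. E_y = 7  [DB ∥ EA ∩ BA ∥ DE]
   → E = (-2, 7)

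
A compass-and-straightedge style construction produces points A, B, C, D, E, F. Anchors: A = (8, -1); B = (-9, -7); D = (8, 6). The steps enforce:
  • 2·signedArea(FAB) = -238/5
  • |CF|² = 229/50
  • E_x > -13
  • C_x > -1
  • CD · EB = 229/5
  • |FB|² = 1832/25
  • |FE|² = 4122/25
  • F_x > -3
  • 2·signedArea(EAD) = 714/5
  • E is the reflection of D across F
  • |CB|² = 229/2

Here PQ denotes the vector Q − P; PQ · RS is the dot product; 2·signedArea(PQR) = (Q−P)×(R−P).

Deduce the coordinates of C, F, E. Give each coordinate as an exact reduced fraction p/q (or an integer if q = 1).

1. F_x = -11/5  [line 6·x + -17·y + -87/5 = 0 ∩ |FB|² = 1832/25]
2. F_y = -9/5  [line 6·x + -17·y + -87/5 = 0 ∩ |FB|² = 1832/25]
   → F = (-11/5, -9/5)
3. E_x = -62/5  [E is the reflection of D across F]
4. E_y = -48/5  [E is the reflection of D across F]
   → E = (-62/5, -48/5)
5. C_x = -1/2  [line -17/5·x + -13/5·y + -3 = 0 ∩ |CB|² = 229/2]
6. C_y = -1/2  [line -17/5·x + -13/5·y + -3 = 0 ∩ |CB|² = 229/2]
   → C = (-1/2, -1/2)

C = (-1/2, -1/2)
E = (-62/5, -48/5)
F = (-11/5, -9/5)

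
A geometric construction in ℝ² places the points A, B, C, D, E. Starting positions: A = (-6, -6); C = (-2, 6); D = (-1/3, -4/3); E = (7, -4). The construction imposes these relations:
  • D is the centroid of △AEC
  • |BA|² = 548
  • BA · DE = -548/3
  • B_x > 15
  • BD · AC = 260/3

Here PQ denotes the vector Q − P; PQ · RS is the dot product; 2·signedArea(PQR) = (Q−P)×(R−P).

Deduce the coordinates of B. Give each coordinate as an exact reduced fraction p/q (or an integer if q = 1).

B = (16, -14)

1. B_x = 16  [BA · DE = -548/3 ∩ BD · AC = 260/3]
2. B_y = -14  [BA · DE = -548/3 ∩ BD · AC = 260/3]
   → B = (16, -14)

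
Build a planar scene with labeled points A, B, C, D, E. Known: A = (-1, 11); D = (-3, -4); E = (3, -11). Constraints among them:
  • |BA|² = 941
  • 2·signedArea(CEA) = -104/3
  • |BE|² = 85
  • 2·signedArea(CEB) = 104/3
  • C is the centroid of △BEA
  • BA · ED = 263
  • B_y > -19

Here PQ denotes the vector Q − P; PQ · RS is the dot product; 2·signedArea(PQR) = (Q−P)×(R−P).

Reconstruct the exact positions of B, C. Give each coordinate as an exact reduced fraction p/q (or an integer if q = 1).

B = (9, -18)
C = (11/3, -6)

1. B_x = 9  [line 6·x + -7·y + -180 = 0 ∩ |BE|² = 85]
2. B_y = -18  [line 6·x + -7·y + -180 = 0 ∩ |BE|² = 85]
   → B = (9, -18)
3. C_x = 11/3  [C is the centroid of △BEA]
4. C_y = -6  [C is the centroid of △BEA]
   → C = (11/3, -6)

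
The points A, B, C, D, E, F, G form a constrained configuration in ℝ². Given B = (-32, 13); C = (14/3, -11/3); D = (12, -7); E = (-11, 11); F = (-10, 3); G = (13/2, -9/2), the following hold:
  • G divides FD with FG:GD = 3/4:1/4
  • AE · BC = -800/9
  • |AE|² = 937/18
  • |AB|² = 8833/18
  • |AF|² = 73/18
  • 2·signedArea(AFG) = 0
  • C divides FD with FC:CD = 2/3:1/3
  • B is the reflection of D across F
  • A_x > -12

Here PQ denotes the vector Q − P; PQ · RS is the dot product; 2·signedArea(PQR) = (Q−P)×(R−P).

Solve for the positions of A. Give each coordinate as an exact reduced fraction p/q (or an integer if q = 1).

A = (-71/6, 23/6)

1. A_x = -71/6  [2·signedArea(AFG) = 0 ∩ AE · BC = -800/9]
2. A_y = 23/6  [2·signedArea(AFG) = 0 ∩ AE · BC = -800/9]
   → A = (-71/6, 23/6)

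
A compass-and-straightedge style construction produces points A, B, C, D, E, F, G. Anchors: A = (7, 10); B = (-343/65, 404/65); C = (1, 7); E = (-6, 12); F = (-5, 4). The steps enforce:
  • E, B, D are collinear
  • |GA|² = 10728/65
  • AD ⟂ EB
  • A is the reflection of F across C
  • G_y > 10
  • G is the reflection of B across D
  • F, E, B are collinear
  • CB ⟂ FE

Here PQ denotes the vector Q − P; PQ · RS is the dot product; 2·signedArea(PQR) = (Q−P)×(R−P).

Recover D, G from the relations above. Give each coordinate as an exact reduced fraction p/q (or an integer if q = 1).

D = (-361/65, 548/65)
G = (-379/65, 692/65)

1. D_x = -361/65  [E, B, D are collinear ∩ AD ⟂ EB]
2. D_y = 548/65  [E, B, D are collinear ∩ AD ⟂ EB]
   → D = (-361/65, 548/65)
3. G_x = -379/65  [G is the reflection of B across D]
4. G_y = 692/65  [G is the reflection of B across D]
   → G = (-379/65, 692/65)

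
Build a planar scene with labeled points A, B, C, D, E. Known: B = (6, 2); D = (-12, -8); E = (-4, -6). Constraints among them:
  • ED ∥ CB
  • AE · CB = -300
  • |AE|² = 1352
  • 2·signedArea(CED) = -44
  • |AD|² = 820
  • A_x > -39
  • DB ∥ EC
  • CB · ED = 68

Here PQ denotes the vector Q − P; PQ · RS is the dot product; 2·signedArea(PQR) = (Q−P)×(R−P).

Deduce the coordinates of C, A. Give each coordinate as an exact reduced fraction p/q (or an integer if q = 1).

A = (-38, -20)
C = (14, 4)

1. C_x = 14  [ED ∥ CB ∩ DB ∥ EC]
2. C_y = 4  [ED ∥ CB ∩ DB ∥ EC]
   → C = (14, 4)
3. A_x = -38  [line 8·x + 2·y + 344 = 0 ∩ |AE|² = 1352]
4. A_y = -20  [line 8·x + 2·y + 344 = 0 ∩ |AE|² = 1352]
   → A = (-38, -20)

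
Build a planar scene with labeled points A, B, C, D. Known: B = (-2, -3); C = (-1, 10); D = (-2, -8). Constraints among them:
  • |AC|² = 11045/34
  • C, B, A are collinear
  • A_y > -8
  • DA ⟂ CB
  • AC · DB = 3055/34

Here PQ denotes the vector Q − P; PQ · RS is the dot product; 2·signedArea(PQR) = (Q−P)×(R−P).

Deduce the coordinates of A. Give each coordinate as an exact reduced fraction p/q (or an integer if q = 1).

A = (-81/34, -271/34)

1. A_x = -81/34  [C, B, A are collinear ∩ DA ⟂ CB]
2. A_y = -271/34  [C, B, A are collinear ∩ DA ⟂ CB]
   → A = (-81/34, -271/34)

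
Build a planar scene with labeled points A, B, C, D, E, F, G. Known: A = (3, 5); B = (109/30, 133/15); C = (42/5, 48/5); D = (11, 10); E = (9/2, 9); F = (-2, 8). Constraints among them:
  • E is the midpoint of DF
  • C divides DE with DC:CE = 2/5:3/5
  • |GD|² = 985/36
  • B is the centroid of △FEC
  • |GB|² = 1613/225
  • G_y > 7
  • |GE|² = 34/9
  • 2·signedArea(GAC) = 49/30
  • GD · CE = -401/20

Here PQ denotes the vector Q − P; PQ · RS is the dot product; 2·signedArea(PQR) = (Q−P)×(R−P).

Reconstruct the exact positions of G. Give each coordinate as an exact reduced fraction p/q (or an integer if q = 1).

1. G_x = 37/6  [2·signedArea(GAC) = 49/30 ∩ GD · CE = -401/20]
2. G_y = 8  [2·signedArea(GAC) = 49/30 ∩ GD · CE = -401/20]
   → G = (37/6, 8)

G = (37/6, 8)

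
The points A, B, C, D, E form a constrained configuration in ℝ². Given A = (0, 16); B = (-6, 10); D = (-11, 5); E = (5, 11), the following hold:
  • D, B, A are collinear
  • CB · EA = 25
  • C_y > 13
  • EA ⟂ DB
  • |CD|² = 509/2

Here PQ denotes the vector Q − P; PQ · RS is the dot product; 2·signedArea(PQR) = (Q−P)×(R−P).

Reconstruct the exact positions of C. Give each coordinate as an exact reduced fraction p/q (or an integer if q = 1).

C = (5/2, 27/2)

1. C_x = 5/2  [line 5·x + -5·y + 55 = 0 ∩ |CD|² = 509/2]
2. C_y = 27/2  [line 5·x + -5·y + 55 = 0 ∩ |CD|² = 509/2]
   → C = (5/2, 27/2)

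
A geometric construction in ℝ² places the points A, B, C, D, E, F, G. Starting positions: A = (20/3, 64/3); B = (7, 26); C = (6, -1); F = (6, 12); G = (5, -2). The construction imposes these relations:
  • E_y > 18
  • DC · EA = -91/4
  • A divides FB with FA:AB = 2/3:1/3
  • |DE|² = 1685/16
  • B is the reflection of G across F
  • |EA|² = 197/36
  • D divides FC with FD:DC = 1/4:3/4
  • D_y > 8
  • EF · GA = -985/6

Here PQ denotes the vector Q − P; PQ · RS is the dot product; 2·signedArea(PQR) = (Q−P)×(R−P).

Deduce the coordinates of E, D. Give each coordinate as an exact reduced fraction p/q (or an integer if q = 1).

1. E_x = 13/2  [line -5/3·x + -70/3·y + 2725/6 = 0 ∩ |EA|² = 197/36]
2. E_y = 19  [line -5/3·x + -70/3·y + 2725/6 = 0 ∩ |EA|² = 197/36]
   → E = (13/2, 19)
3. D_x = 6  [D divides FC with FD:DC = 1/4:3/4]
4. D_y = 35/4  [D divides FC with FD:DC = 1/4:3/4]
   → D = (6, 35/4)

D = (6, 35/4)
E = (13/2, 19)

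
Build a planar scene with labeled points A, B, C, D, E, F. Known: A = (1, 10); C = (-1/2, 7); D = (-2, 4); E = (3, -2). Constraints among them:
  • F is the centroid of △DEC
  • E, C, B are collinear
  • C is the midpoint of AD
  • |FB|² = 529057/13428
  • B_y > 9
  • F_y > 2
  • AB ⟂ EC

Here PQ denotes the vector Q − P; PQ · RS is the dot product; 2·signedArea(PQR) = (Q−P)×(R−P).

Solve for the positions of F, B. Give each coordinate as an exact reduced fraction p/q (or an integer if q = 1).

B = (-491/373, 3394/373)
F = (1/6, 3)

1. F_x = 1/6  [F is the centroid of △DEC]
2. F_y = 3  [F is the centroid of △DEC]
   → F = (1/6, 3)
3. B_x = -491/373  [E, C, B are collinear ∩ AB ⟂ EC]
4. B_y = 3394/373  [E, C, B are collinear ∩ AB ⟂ EC]
   → B = (-491/373, 3394/373)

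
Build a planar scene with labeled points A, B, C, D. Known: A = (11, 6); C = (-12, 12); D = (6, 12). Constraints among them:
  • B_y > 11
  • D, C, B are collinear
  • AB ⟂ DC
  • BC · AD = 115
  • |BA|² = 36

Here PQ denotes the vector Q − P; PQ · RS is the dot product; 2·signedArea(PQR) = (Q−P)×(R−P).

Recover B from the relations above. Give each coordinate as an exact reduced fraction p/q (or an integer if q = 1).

1. B_x = 11  [D, C, B are collinear ∩ AB ⟂ DC]
2. B_y = 12  [D, C, B are collinear ∩ AB ⟂ DC]
   → B = (11, 12)

B = (11, 12)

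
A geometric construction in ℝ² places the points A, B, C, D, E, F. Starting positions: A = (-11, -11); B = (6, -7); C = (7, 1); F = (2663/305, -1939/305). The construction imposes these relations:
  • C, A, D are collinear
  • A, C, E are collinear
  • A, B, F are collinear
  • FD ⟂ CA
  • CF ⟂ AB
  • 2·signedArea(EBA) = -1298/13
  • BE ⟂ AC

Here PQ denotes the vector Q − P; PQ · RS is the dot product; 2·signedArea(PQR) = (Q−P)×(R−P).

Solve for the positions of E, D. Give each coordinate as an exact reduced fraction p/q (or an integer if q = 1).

D = (19043/3965, -1843/3965)
E = (34/13, -25/13)

1. E_x = 34/13  [A, C, E are collinear ∩ BE ⟂ AC]
2. E_y = -25/13  [A, C, E are collinear ∩ BE ⟂ AC]
   → E = (34/13, -25/13)
3. D_x = 19043/3965  [C, A, D are collinear ∩ FD ⟂ CA]
4. D_y = -1843/3965  [C, A, D are collinear ∩ FD ⟂ CA]
   → D = (19043/3965, -1843/3965)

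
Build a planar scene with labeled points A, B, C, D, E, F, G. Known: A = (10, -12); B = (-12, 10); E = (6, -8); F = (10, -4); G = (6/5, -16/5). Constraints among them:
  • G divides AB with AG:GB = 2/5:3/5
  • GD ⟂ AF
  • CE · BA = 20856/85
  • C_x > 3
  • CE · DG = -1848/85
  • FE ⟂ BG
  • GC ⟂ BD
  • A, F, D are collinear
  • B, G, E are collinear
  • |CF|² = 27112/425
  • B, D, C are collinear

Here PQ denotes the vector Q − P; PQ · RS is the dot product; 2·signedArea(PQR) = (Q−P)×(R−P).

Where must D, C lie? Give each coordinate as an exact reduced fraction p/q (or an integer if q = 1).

C = (60/17, 58/85)
D = (10, -16/5)

1. D_x = 10  [A, F, D are collinear ∩ GD ⟂ AF]
2. D_y = -16/5  [A, F, D are collinear ∩ GD ⟂ AF]
   → D = (10, -16/5)
3. C_x = 60/17  [B, D, C are collinear ∩ GC ⟂ BD]
4. C_y = 58/85  [B, D, C are collinear ∩ GC ⟂ BD]
   → C = (60/17, 58/85)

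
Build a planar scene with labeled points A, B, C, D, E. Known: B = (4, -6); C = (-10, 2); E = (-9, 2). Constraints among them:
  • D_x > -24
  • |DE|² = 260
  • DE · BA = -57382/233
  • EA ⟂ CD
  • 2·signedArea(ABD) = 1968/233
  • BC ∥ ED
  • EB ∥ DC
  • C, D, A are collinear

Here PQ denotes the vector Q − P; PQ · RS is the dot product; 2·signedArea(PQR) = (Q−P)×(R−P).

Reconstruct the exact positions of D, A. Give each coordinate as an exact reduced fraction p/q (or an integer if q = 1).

A = (-2161/233, 362/233)
D = (-23, 10)

1. D_x = -23  [EB ∥ DC ∩ BC ∥ ED]
2. D_y = 10  [EB ∥ DC ∩ BC ∥ ED]
   → D = (-23, 10)
3. A_x = -2161/233  [C, D, A are collinear ∩ EA ⟂ CD]
4. A_y = 362/233  [C, D, A are collinear ∩ EA ⟂ CD]
   → A = (-2161/233, 362/233)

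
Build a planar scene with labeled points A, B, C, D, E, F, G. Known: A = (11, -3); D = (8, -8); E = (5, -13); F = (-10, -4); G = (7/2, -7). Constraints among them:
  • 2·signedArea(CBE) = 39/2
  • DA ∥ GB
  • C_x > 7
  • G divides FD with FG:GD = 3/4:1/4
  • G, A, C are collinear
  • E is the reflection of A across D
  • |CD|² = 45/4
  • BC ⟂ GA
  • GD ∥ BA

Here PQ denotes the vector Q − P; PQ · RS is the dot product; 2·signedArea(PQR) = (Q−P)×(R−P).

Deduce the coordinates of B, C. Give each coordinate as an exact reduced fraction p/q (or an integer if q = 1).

1. B_x = 13/2  [GD ∥ BA ∩ DA ∥ GB]
2. B_y = -2  [GD ∥ BA ∩ DA ∥ GB]
   → B = (13/2, -2)
3. C_x = 269/34  [G, A, C are collinear ∩ BC ⟂ GA]
4. C_y = -79/17  [G, A, C are collinear ∩ BC ⟂ GA]
   → C = (269/34, -79/17)

B = (13/2, -2)
C = (269/34, -79/17)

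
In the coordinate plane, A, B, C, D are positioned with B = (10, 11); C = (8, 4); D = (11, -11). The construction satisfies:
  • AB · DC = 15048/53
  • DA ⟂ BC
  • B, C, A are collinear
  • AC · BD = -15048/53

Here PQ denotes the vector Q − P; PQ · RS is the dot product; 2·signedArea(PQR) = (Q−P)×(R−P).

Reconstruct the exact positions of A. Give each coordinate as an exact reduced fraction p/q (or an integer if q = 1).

1. A_x = 226/53  [B, C, A are collinear ∩ DA ⟂ BC]
2. A_y = -481/53  [B, C, A are collinear ∩ DA ⟂ BC]
   → A = (226/53, -481/53)

A = (226/53, -481/53)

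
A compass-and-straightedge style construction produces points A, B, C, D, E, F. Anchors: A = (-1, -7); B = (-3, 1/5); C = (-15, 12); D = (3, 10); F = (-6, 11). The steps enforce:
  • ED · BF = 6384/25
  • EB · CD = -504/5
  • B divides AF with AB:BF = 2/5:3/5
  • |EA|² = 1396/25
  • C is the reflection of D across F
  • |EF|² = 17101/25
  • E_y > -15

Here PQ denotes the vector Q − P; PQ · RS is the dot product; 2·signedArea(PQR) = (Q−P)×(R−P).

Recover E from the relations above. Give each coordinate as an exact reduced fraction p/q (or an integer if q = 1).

1. E_x = 1  [ED · BF = 6384/25 ∩ EB · CD = -504/5]
2. E_y = -71/5  [ED · BF = 6384/25 ∩ EB · CD = -504/5]
   → E = (1, -71/5)

E = (1, -71/5)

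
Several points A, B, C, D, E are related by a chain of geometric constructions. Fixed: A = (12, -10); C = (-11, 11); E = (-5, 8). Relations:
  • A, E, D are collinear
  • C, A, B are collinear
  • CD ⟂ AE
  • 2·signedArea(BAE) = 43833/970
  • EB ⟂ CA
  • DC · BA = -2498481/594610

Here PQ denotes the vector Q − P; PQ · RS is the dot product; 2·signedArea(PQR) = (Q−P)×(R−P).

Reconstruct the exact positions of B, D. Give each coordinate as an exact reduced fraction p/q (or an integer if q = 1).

1. B_x = -6047/970  [C, A, B are collinear ∩ EB ⟂ CA]
2. B_y = 6449/970  [C, A, B are collinear ∩ EB ⟂ CA]
   → B = (-6047/970, 6449/970)
3. D_x = -5717/613  [A, E, D are collinear ∩ CD ⟂ AE]
4. D_y = 7712/613  [A, E, D are collinear ∩ CD ⟂ AE]
   → D = (-5717/613, 7712/613)

B = (-6047/970, 6449/970)
D = (-5717/613, 7712/613)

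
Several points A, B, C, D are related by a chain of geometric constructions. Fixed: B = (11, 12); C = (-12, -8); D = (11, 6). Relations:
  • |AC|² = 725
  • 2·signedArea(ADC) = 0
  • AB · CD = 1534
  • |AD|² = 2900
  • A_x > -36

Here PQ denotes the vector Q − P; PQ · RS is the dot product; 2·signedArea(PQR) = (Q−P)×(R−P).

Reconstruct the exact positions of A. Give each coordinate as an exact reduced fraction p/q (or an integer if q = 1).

1. A_x = -35  [2·signedArea(ADC) = 0 ∩ AB · CD = 1534]
2. A_y = -22  [2·signedArea(ADC) = 0 ∩ AB · CD = 1534]
   → A = (-35, -22)

A = (-35, -22)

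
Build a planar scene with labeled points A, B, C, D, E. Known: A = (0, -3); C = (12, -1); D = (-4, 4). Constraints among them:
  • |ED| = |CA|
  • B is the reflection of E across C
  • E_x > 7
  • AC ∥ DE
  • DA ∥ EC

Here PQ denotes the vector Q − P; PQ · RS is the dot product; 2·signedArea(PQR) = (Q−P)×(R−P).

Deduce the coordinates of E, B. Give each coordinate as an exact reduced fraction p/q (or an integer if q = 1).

B = (16, -8)
E = (8, 6)

1. E_x = 8  [DA ∥ EC ∩ AC ∥ DE]
2. E_y = 6  [DA ∥ EC ∩ AC ∥ DE]
   → E = (8, 6)
3. B_x = 16  [B is the reflection of E across C]
4. B_y = -8  [B is the reflection of E across C]
   → B = (16, -8)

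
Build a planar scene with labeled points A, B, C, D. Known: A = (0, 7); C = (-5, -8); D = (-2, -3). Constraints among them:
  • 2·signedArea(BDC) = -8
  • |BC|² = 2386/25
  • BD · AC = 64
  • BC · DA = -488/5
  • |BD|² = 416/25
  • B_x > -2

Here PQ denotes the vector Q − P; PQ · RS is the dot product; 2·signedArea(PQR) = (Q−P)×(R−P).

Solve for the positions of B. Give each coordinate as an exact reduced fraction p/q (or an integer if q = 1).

B = (-6/5, 1)

1. B_x = -6/5  [BC · DA = -488/5 ∩ BD · AC = 64]
2. B_y = 1  [BC · DA = -488/5 ∩ BD · AC = 64]
   → B = (-6/5, 1)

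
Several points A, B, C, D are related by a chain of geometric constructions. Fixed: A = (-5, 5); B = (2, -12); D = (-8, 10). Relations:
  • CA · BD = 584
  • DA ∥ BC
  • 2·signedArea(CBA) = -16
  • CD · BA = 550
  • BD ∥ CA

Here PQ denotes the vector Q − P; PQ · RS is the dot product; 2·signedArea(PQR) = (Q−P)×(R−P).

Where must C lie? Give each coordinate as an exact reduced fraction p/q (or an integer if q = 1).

1. C_x = 5  [BD ∥ CA ∩ DA ∥ BC]
2. C_y = -17  [BD ∥ CA ∩ DA ∥ BC]
   → C = (5, -17)

C = (5, -17)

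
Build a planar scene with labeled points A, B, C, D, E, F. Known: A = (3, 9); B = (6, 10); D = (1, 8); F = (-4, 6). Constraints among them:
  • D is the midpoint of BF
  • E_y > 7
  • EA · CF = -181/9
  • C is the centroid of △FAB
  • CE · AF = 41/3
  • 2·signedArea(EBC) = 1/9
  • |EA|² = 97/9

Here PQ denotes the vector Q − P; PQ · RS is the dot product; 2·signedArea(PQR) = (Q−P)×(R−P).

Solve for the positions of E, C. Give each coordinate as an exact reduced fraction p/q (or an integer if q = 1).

C = (5/3, 25/3)
E = (0, 23/3)

1. C_x = 5/3  [C is the centroid of △FAB]
2. C_y = 25/3  [C is the centroid of △FAB]
   → C = (5/3, 25/3)
3. E_x = 0  [EA · CF = -181/9 ∩ 2·signedArea(EBC) = 1/9]
4. E_y = 23/3  [EA · CF = -181/9 ∩ 2·signedArea(EBC) = 1/9]
   → E = (0, 23/3)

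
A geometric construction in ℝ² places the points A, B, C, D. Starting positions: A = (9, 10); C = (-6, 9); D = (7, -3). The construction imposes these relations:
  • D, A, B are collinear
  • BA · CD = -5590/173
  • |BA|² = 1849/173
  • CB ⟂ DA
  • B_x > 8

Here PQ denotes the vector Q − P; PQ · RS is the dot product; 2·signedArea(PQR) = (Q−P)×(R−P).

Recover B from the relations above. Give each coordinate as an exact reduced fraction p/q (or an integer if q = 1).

1. B_x = 1471/173  [D, A, B are collinear ∩ CB ⟂ DA]
2. B_y = 1171/173  [D, A, B are collinear ∩ CB ⟂ DA]
   → B = (1471/173, 1171/173)

B = (1471/173, 1171/173)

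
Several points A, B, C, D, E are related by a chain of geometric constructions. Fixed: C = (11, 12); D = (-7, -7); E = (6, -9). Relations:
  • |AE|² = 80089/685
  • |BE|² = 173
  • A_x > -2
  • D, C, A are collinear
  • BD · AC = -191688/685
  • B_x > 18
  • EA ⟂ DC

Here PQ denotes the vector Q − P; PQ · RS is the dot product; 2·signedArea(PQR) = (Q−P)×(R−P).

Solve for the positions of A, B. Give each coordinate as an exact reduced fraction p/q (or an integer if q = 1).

A = (-1267/685, -1071/685)
B = (19, -11)

1. A_x = -1267/685  [D, C, A are collinear ∩ EA ⟂ DC]
2. A_y = -1071/685  [D, C, A are collinear ∩ EA ⟂ DC]
   → A = (-1267/685, -1071/685)
3. B_x = 19  [line -8802/685·x + -9291/685·y + 65037/685 = 0 ∩ |BE|² = 173]
4. B_y = -11  [line -8802/685·x + -9291/685·y + 65037/685 = 0 ∩ |BE|² = 173]
   → B = (19, -11)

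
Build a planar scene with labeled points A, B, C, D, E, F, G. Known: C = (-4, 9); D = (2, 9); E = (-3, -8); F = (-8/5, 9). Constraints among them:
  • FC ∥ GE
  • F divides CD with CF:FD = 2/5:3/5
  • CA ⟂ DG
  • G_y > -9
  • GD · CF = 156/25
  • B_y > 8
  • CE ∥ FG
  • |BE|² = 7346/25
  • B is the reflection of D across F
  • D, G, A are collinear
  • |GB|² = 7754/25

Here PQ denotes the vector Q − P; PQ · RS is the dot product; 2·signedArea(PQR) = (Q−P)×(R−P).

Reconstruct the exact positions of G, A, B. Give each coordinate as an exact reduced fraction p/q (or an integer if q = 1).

A = (6887/3697, 29958/3697)
B = (-26/5, 9)
G = (-3/5, -8)

1. G_x = -3/5  [FC ∥ GE ∩ CE ∥ FG]
2. G_y = -8  [FC ∥ GE ∩ CE ∥ FG]
   → G = (-3/5, -8)
3. A_x = 6887/3697  [D, G, A are collinear ∩ CA ⟂ DG]
4. A_y = 29958/3697  [D, G, A are collinear ∩ CA ⟂ DG]
   → A = (6887/3697, 29958/3697)
5. B_x = -26/5  [B is the reflection of D across F]
6. B_y = 9  [B is the reflection of D across F]
   → B = (-26/5, 9)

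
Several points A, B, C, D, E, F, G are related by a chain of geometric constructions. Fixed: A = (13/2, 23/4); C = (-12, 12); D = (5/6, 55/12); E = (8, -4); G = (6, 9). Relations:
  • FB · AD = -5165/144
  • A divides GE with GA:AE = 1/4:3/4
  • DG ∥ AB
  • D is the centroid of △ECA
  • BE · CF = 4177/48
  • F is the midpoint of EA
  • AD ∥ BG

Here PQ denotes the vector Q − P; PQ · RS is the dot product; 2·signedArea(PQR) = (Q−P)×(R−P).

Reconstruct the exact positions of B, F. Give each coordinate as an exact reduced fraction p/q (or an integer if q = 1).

B = (35/3, 61/6)
F = (29/4, 7/8)

1. B_x = 35/3  [AD ∥ BG ∩ DG ∥ AB]
2. B_y = 61/6  [AD ∥ BG ∩ DG ∥ AB]
   → B = (35/3, 61/6)
3. F_x = 29/4  [F is the midpoint of EA]
4. F_y = 7/8  [F is the midpoint of EA]
   → F = (29/4, 7/8)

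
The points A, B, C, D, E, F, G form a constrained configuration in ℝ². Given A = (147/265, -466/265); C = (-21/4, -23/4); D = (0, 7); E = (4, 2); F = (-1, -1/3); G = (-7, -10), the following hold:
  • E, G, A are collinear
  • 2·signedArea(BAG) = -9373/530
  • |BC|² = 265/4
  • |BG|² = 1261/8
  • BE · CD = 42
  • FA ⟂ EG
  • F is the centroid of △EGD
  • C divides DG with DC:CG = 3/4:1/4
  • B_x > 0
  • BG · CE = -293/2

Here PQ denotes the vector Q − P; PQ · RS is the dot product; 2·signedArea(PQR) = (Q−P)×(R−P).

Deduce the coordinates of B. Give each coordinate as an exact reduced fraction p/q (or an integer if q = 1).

1. B_x = 1/4  [BG · CE = -293/2 ∩ 2·signedArea(BAG) = -9373/530]
2. B_y = 1/4  [BG · CE = -293/2 ∩ 2·signedArea(BAG) = -9373/530]
   → B = (1/4, 1/4)

B = (1/4, 1/4)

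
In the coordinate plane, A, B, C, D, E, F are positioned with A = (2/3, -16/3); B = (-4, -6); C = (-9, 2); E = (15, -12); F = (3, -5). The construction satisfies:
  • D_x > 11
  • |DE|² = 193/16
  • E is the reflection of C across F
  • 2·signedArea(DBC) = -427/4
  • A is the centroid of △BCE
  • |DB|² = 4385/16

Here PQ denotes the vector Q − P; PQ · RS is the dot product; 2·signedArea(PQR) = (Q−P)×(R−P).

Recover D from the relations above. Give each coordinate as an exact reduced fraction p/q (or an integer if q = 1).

D = (12, -41/4)

1. D_x = 12  [line -8·x + -5·y + 179/4 = 0 ∩ |DB|² = 4385/16]
2. D_y = -41/4  [line -8·x + -5·y + 179/4 = 0 ∩ |DB|² = 4385/16]
   → D = (12, -41/4)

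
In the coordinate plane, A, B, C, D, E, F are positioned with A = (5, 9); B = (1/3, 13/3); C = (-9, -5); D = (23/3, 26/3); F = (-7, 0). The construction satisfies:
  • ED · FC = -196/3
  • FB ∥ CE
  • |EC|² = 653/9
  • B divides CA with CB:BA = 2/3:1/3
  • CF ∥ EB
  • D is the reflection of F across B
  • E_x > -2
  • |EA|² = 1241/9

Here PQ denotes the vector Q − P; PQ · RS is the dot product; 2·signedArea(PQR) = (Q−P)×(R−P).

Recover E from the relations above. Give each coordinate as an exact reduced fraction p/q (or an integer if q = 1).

E = (-5/3, -2/3)

1. E_x = -5/3  [CF ∥ EB ∩ FB ∥ CE]
2. E_y = -2/3  [CF ∥ EB ∩ FB ∥ CE]
   → E = (-5/3, -2/3)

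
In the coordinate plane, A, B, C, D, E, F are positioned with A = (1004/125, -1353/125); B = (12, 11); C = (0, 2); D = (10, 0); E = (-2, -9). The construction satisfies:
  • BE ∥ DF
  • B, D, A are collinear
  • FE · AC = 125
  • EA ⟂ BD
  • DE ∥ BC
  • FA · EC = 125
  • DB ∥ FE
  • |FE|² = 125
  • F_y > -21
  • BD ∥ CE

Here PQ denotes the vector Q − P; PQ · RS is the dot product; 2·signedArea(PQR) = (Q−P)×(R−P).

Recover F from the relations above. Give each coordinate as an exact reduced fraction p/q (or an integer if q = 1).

1. F_x = -4  [DB ∥ FE ∩ BE ∥ DF]
2. F_y = -20  [DB ∥ FE ∩ BE ∥ DF]
   → F = (-4, -20)

F = (-4, -20)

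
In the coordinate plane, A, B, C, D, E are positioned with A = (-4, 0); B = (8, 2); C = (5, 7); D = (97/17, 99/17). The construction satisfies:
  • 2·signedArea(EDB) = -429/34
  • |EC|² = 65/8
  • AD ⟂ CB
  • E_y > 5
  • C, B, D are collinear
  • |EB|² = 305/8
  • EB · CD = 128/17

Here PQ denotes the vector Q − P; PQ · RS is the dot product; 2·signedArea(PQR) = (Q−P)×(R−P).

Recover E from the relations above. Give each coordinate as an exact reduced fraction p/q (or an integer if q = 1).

E = (11/4, 21/4)

1. E_x = 11/4  [2·signedArea(EDB) = -429/34 ∩ EB · CD = 128/17]
2. E_y = 21/4  [2·signedArea(EDB) = -429/34 ∩ EB · CD = 128/17]
   → E = (11/4, 21/4)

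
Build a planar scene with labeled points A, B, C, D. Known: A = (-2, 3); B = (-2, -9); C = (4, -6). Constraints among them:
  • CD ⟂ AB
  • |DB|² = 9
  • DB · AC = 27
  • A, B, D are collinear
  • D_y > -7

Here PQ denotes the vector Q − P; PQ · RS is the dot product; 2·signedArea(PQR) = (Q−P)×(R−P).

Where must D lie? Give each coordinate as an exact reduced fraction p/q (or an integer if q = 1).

1. D_x = -2  [A, B, D are collinear ∩ CD ⟂ AB]
2. D_y = -6  [A, B, D are collinear ∩ CD ⟂ AB]
   → D = (-2, -6)

D = (-2, -6)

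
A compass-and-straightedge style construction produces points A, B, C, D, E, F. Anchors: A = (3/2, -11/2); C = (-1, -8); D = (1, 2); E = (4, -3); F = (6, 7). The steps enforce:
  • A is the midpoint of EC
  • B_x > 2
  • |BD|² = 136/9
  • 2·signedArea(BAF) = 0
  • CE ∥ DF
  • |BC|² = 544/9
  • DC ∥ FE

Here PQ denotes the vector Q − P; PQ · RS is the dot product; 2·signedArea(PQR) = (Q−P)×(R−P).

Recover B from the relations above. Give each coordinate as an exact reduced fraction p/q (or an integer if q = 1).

B = (3, -4/3)

1. B_x = 3  [line -25/2·x + 9/2·y + 87/2 = 0 ∩ |BC|² = 544/9]
2. B_y = -4/3  [line -25/2·x + 9/2·y + 87/2 = 0 ∩ |BC|² = 544/9]
   → B = (3, -4/3)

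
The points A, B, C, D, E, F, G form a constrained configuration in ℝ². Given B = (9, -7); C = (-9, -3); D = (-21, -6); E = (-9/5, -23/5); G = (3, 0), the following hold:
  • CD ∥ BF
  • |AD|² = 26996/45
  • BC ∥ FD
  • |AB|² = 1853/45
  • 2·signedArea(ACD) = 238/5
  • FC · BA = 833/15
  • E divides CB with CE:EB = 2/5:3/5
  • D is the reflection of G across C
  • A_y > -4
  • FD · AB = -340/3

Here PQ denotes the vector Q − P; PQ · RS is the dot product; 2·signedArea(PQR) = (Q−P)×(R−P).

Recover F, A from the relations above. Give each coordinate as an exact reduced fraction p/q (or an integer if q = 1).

A = (17/5, -58/15)
F = (-3, -10)

1. F_x = -3  [BC ∥ FD ∩ CD ∥ BF]
2. F_y = -10  [BC ∥ FD ∩ CD ∥ BF]
   → F = (-3, -10)
3. A_x = 17/5  [2·signedArea(ACD) = 238/5 ∩ FD · AB = -340/3]
4. A_y = -58/15  [2·signedArea(ACD) = 238/5 ∩ FD · AB = -340/3]
   → A = (17/5, -58/15)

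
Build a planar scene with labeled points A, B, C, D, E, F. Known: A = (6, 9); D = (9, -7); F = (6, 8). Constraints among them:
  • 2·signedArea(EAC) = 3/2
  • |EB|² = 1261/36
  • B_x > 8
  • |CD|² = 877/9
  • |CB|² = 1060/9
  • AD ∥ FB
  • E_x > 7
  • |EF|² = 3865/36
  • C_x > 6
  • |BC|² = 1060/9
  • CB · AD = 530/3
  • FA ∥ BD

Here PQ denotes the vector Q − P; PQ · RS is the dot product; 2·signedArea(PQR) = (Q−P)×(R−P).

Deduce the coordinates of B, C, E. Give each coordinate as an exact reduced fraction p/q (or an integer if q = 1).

1. B_x = 9  [FA ∥ BD ∩ AD ∥ FB]
2. B_y = -8  [FA ∥ BD ∩ AD ∥ FB]
   → B = (9, -8)
3. C_x = 7  [line -3·x + 16·y + -65/3 = 0 ∩ |BC|² = 1060/9]
4. C_y = 8/3  [line -3·x + 16·y + -65/3 = 0 ∩ |BC|² = 1060/9]
   → C = (7, 8/3)
5. E_x = 8  [line 19/3·x + 1·y + -97/2 = 0 ∩ |EF|² = 3865/36]
6. E_y = -13/6  [line 19/3·x + 1·y + -97/2 = 0 ∩ |EF|² = 3865/36]
   → E = (8, -13/6)

B = (9, -8)
C = (7, 8/3)
E = (8, -13/6)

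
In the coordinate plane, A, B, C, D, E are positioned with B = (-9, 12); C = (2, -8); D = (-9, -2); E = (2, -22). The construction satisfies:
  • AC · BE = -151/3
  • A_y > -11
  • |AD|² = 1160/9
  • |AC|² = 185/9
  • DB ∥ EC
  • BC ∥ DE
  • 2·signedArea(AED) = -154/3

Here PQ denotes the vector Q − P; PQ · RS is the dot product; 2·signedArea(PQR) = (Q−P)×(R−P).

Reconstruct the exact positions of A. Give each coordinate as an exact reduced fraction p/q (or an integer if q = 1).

A = (-5/3, -32/3)

1. A_x = -5/3  [2·signedArea(AED) = -154/3 ∩ AC · BE = -151/3]
2. A_y = -32/3  [2·signedArea(AED) = -154/3 ∩ AC · BE = -151/3]
   → A = (-5/3, -32/3)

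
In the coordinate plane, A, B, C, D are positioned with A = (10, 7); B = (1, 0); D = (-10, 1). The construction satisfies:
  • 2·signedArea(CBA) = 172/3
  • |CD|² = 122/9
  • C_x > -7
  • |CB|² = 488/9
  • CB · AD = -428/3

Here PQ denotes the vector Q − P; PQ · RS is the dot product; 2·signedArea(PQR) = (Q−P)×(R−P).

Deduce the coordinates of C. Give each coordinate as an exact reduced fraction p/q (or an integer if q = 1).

C = (-19/3, 2/3)

1. C_x = -19/3  [2·signedArea(CBA) = 172/3 ∩ CB · AD = -428/3]
2. C_y = 2/3  [2·signedArea(CBA) = 172/3 ∩ CB · AD = -428/3]
   → C = (-19/3, 2/3)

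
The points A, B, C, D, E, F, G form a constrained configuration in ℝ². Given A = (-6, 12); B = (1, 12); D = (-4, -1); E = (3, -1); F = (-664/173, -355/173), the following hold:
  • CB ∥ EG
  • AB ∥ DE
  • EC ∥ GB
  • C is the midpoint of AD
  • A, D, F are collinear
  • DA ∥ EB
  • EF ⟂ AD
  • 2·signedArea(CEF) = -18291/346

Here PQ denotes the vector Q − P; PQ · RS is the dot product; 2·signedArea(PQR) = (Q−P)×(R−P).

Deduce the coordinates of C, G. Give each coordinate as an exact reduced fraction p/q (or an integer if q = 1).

C = (-5, 11/2)
G = (9, 11/2)

1. C_x = -5  [C is the midpoint of AD]
2. C_y = 11/2  [C is the midpoint of AD]
   → C = (-5, 11/2)
3. G_x = 9  [EC ∥ GB ∩ CB ∥ EG]
4. G_y = 11/2  [EC ∥ GB ∩ CB ∥ EG]
   → G = (9, 11/2)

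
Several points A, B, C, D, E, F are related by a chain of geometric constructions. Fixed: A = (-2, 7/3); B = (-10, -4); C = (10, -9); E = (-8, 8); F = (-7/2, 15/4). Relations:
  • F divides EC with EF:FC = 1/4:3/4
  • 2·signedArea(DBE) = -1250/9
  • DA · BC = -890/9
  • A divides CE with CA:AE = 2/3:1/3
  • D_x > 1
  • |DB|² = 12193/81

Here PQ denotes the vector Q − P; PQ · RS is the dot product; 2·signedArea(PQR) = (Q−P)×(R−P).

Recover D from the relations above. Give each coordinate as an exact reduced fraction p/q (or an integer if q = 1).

D = (2, -13/9)

1. D_x = 2  [2·signedArea(DBE) = -1250/9 ∩ DA · BC = -890/9]
2. D_y = -13/9  [2·signedArea(DBE) = -1250/9 ∩ DA · BC = -890/9]
   → D = (2, -13/9)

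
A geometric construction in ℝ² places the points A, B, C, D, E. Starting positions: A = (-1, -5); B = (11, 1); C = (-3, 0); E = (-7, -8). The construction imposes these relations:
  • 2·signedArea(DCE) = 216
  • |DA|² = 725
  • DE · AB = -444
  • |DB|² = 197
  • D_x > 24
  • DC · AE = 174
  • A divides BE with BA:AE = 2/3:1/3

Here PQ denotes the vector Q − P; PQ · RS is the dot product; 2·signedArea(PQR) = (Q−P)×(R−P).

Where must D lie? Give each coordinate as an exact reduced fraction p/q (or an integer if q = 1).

1. D_x = 25  [DE · AB = -444 ∩ 2·signedArea(DCE) = 216]
2. D_y = 2  [DE · AB = -444 ∩ 2·signedArea(DCE) = 216]
   → D = (25, 2)

D = (25, 2)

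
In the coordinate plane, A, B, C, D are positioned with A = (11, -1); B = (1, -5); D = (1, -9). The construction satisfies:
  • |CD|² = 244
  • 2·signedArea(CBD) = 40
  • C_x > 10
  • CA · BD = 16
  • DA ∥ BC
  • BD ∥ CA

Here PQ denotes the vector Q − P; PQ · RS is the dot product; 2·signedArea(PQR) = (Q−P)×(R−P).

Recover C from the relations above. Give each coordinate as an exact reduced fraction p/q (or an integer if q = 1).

1. C_x = 11  [BD ∥ CA ∩ DA ∥ BC]
2. C_y = 3  [BD ∥ CA ∩ DA ∥ BC]
   → C = (11, 3)

C = (11, 3)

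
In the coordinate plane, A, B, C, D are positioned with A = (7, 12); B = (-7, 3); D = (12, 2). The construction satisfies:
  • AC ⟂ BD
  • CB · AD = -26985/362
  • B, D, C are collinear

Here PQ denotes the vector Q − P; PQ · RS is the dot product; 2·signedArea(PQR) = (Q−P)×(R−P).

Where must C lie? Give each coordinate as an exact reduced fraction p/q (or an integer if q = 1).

1. C_x = 2349/362  [B, D, C are collinear ∩ AC ⟂ BD]
2. C_y = 829/362  [B, D, C are collinear ∩ AC ⟂ BD]
   → C = (2349/362, 829/362)

C = (2349/362, 829/362)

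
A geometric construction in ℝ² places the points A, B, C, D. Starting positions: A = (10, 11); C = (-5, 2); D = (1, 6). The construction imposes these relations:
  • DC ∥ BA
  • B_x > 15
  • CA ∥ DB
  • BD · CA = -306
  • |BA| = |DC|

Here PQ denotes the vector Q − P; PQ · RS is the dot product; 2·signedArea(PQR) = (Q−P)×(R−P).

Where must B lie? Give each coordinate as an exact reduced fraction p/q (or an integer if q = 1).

1. B_x = 16  [DC ∥ BA ∩ CA ∥ DB]
2. B_y = 15  [DC ∥ BA ∩ CA ∥ DB]
   → B = (16, 15)

B = (16, 15)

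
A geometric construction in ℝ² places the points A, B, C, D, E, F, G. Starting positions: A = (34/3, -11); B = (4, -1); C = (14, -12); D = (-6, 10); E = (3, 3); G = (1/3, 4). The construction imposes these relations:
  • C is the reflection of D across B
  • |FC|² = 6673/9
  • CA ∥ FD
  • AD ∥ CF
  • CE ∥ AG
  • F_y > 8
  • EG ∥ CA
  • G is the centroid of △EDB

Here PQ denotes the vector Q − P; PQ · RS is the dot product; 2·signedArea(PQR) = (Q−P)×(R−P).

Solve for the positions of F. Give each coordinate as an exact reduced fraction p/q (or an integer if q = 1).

F = (-10/3, 9)

1. F_x = -10/3  [CA ∥ FD ∩ AD ∥ CF]
2. F_y = 9  [CA ∥ FD ∩ AD ∥ CF]
   → F = (-10/3, 9)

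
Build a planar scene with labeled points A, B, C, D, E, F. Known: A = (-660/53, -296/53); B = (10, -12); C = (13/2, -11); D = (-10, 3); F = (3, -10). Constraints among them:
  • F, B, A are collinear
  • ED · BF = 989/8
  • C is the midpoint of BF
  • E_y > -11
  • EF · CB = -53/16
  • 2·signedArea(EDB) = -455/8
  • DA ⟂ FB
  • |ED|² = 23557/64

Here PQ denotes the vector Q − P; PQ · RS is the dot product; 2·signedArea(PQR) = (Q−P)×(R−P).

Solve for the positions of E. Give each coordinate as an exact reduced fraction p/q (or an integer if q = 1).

E = (31/8, -41/4)

1. E_x = 31/8  [EF · CB = -53/16 ∩ 2·signedArea(EDB) = -455/8]
2. E_y = -41/4  [EF · CB = -53/16 ∩ 2·signedArea(EDB) = -455/8]
   → E = (31/8, -41/4)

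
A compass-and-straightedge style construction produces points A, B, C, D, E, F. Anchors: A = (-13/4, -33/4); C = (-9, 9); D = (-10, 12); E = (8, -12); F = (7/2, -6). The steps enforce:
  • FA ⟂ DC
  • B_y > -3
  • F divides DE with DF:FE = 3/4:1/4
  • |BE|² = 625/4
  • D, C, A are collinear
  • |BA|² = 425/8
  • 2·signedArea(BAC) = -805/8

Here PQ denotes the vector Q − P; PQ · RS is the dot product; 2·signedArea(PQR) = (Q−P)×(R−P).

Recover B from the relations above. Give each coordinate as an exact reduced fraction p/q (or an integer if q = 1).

B = (1/2, -2)

1. B_x = 1/2  [line -69/4·x + -23/4·y + -23/8 = 0 ∩ |BA|² = 425/8]
2. B_y = -2  [line -69/4·x + -23/4·y + -23/8 = 0 ∩ |BA|² = 425/8]
   → B = (1/2, -2)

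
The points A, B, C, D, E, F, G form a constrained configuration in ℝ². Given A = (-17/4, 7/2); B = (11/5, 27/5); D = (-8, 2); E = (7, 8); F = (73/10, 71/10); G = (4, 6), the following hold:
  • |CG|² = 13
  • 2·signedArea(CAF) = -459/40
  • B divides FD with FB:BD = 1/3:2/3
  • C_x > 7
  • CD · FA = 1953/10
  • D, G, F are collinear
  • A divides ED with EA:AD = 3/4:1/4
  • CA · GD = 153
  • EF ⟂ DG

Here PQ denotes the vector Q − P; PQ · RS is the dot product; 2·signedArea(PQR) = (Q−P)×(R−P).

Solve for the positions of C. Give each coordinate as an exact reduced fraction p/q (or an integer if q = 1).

C = (38/5, 31/5)

1. C_x = 38/5  [CA · GD = 153 ∩ 2·signedArea(CAF) = -459/40]
2. C_y = 31/5  [CA · GD = 153 ∩ 2·signedArea(CAF) = -459/40]
   → C = (38/5, 31/5)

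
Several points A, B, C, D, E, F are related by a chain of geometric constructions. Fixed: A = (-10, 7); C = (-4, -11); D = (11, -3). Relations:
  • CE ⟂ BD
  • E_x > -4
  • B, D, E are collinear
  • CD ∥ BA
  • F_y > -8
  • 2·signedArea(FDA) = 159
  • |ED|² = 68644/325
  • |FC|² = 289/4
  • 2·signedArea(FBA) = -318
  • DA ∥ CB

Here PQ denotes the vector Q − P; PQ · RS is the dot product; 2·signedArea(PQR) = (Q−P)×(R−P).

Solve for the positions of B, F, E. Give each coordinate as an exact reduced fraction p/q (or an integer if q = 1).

B = (-25, -1)
E = (-1141/325, -713/325)
F = (7/2, -7)

1. B_x = -25  [CD ∥ BA ∩ DA ∥ CB]
2. B_y = -1  [CD ∥ BA ∩ DA ∥ CB]
   → B = (-25, -1)
3. F_x = 7/2  [2·signedArea(FBA) = -318 ∩ 2·signedArea(FDA) = 159]
4. F_y = -7  [2·signedArea(FBA) = -318 ∩ 2·signedArea(FDA) = 159]
   → F = (7/2, -7)
5. E_x = -1141/325  [B, D, E are collinear ∩ CE ⟂ BD]
6. E_y = -713/325  [B, D, E are collinear ∩ CE ⟂ BD]
   → E = (-1141/325, -713/325)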